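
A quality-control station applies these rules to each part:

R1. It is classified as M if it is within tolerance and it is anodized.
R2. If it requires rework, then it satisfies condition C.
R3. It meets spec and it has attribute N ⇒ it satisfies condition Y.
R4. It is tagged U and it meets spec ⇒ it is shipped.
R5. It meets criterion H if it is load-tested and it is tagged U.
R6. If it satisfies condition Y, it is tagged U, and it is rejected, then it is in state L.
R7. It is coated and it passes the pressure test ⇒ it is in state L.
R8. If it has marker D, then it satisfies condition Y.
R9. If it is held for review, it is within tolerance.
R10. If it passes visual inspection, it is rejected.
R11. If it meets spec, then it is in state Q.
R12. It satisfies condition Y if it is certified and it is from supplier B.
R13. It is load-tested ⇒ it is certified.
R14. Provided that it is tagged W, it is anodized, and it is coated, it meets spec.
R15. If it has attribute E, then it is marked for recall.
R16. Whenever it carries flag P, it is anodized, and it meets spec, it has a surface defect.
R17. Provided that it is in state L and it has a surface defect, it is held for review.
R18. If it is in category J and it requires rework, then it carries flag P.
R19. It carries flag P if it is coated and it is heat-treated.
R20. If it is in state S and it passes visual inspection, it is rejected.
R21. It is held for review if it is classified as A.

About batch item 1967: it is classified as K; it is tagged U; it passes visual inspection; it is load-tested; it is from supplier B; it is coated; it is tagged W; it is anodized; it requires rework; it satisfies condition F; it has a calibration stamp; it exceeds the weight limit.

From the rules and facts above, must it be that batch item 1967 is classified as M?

No

Forward chaining from the given facts derives: satisfies condition C, meets criterion H, is rejected, is certified, meets spec, is shipped, is in state Q, satisfies condition Y, is in state L.
The only rule concluding "it is classified as M" is R1, which needs "it is within tolerance"; that is never established.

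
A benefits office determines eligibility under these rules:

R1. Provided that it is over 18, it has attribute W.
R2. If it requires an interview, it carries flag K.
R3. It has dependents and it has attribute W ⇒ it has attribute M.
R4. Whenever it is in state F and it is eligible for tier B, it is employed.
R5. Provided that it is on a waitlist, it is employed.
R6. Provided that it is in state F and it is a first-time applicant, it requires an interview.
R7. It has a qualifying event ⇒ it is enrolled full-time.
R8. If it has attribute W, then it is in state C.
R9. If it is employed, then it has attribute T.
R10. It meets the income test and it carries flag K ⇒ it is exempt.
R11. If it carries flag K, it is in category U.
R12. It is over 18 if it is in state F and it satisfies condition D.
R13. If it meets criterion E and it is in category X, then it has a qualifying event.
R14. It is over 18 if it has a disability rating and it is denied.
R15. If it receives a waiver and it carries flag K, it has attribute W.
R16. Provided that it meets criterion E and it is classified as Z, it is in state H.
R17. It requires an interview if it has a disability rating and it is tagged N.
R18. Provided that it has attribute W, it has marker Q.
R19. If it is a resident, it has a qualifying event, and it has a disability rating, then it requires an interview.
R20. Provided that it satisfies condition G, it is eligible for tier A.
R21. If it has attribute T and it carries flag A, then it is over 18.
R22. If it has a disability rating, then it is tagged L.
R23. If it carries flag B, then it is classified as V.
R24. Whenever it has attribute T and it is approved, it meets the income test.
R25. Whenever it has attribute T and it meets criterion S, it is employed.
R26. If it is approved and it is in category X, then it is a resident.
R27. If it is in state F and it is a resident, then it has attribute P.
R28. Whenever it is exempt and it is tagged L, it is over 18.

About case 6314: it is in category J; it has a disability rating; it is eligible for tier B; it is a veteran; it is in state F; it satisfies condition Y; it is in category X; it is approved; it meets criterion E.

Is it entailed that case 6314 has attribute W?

By R4 (it is in state F, it is eligible for tier B): it is employed.
By R9 (it is employed): it has attribute T.
By R13 (it meets criterion E, it is in category X): it has a qualifying event.
By R22 (it has a disability rating): it is tagged L.
By R24 (it has attribute T, it is approved): it meets the income test.
By R26 (it is approved, it is in category X): it is a resident.
By R19 (it is a resident, it has a qualifying event, it has a disability rating): it requires an interview.
By R2 (it requires an interview): it carries flag K.
By R10 (it meets the income test, it carries flag K): it is exempt.
By R28 (it is exempt, it is tagged L): it is over 18.
By R1 (it is over 18): it has attribute W.

Yes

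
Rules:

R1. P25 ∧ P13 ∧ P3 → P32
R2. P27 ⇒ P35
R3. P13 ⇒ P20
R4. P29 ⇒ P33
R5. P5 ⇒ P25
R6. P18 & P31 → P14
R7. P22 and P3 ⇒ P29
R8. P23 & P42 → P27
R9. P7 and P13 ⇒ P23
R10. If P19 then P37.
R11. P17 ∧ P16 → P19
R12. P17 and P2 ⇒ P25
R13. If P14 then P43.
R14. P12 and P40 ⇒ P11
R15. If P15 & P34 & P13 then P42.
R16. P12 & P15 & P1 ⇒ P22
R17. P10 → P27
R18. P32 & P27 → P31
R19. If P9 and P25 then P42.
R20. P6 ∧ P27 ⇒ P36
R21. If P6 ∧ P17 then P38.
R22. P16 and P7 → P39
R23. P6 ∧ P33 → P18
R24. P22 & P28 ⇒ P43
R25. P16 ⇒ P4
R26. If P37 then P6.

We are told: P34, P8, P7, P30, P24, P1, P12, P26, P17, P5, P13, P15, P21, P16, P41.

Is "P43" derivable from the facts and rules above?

Forward chaining from the given facts derives: P20, P25, P23, P19, P42, P22, P39, P4, P27, P37, P6, P35, P36, P38.
Rules concluding P43: R13 needs P14; R24 needs P28 — none of these are established.

No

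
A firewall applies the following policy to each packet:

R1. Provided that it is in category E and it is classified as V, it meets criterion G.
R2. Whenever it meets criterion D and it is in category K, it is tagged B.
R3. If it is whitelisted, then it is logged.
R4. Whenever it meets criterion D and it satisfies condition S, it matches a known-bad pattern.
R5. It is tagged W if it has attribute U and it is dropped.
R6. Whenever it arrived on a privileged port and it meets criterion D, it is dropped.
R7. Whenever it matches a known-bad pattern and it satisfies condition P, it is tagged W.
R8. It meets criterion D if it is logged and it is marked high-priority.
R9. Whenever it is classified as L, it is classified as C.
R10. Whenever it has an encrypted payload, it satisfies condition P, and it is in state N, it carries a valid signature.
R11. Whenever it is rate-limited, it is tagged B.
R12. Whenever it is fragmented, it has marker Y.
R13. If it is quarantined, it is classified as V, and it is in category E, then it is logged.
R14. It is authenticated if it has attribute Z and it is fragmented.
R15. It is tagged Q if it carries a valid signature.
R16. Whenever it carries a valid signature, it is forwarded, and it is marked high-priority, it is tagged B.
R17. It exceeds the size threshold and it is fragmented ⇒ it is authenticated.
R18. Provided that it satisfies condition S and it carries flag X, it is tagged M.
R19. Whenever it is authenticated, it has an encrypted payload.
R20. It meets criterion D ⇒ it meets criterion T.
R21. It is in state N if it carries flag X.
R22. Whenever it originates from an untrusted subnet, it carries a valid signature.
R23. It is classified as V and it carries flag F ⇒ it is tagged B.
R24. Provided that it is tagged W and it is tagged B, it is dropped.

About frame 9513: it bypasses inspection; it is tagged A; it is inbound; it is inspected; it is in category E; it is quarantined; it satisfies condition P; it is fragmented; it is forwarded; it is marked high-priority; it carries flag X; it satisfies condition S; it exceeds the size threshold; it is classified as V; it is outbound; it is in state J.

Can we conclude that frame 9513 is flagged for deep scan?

Forward chaining from the given facts derives: meets criterion G, has marker Y, is logged, is authenticated, is tagged M, has an encrypted payload, is in state N, meets criterion D, carries a valid signature, is tagged Q, is tagged B, meets criterion T, matches a known-bad pattern, is tagged W, is dropped.
No rule has "it is flagged for deep scan" as its conclusion, and it is not among the given facts.

No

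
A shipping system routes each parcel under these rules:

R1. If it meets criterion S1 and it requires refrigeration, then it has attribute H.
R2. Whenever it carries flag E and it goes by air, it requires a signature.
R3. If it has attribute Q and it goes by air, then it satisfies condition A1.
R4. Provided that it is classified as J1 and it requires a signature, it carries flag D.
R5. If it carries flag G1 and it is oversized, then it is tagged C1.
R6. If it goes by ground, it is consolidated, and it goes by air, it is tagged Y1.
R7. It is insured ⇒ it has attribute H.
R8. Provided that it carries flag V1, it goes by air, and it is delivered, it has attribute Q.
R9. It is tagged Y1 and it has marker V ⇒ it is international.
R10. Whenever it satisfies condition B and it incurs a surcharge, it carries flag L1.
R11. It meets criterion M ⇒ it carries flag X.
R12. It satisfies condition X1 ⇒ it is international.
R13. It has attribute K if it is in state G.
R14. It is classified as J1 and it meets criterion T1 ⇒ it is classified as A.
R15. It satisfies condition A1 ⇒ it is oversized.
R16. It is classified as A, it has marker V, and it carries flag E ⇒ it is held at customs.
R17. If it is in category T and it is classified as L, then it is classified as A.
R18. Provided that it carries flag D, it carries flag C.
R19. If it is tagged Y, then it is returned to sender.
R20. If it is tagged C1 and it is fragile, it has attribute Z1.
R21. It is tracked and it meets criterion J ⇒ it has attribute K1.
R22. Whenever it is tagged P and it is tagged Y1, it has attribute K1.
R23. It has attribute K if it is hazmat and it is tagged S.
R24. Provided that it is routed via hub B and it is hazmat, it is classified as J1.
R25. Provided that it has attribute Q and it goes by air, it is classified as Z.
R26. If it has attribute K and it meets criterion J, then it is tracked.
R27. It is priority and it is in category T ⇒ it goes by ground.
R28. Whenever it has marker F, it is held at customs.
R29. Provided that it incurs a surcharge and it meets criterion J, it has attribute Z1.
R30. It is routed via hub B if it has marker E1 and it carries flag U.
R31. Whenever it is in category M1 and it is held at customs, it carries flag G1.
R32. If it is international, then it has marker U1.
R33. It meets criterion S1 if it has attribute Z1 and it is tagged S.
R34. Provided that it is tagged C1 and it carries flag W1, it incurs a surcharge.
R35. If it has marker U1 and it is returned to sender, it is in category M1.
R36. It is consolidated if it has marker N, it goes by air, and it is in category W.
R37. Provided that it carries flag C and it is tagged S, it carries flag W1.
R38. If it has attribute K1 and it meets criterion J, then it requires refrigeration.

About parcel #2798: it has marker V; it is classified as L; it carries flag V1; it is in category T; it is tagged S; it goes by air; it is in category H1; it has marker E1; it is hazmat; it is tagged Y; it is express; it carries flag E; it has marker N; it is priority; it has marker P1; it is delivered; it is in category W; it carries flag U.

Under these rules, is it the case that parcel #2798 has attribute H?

No

Forward chaining from the given facts derives: requires a signature, has attribute Q, is classified as A, is returned to sender, has attribute K, is classified as Z, goes by ground, is routed via hub B, is consolidated, satisfies condition A1, is tagged Y1, is international, is oversized, is held at customs, is classified as J1, has marker U1, is in category M1, carries flag D, carries flag C, carries flag G1, carries flag W1, is tagged C1, incurs a surcharge.
Rules concluding "it has attribute H": R1 needs "it meets criterion S1"; R7 needs "it is insured" — none of these are established.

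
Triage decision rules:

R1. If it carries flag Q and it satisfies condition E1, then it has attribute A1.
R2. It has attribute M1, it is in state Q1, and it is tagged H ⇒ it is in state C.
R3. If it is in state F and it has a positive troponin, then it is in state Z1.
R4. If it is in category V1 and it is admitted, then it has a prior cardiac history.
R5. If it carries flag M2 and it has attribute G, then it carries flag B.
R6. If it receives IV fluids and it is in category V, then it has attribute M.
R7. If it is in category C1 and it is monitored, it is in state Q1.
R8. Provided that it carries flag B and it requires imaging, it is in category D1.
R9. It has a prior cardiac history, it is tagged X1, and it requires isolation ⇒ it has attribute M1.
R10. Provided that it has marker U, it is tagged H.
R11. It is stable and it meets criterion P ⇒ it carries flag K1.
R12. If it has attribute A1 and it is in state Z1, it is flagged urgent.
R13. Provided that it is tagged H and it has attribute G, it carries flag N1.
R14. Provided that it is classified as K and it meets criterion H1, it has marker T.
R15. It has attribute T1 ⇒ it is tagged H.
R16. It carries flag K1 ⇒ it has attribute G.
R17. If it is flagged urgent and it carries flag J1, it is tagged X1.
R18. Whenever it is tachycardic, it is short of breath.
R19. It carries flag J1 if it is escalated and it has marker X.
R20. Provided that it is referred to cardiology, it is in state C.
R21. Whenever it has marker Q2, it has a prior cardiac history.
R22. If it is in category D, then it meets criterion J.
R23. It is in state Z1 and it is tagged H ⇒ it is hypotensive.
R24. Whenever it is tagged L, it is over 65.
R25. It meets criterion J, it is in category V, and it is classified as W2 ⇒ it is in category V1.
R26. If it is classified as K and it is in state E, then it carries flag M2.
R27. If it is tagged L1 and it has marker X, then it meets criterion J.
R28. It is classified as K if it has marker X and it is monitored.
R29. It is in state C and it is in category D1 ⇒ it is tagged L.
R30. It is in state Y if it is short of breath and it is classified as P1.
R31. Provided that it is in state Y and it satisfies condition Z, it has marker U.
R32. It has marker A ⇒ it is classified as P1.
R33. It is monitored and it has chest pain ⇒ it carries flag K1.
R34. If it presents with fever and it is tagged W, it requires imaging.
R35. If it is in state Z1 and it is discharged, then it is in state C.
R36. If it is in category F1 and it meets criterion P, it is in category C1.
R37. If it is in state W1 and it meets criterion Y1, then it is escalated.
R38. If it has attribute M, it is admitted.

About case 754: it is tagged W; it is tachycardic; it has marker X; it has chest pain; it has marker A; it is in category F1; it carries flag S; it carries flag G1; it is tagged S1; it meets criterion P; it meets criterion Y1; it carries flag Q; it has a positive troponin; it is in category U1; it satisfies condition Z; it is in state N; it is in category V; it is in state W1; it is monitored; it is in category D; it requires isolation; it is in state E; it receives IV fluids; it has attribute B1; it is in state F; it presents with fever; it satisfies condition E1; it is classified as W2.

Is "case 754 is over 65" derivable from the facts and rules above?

Yes

By R1 (it carries flag Q, it satisfies condition E1): it has attribute A1.
By R3 (it is in state F, it has a positive troponin): it is in state Z1.
By R6 (it receives IV fluids, it is in category V): it has attribute M.
By R12 (it has attribute A1, it is in state Z1): it is flagged urgent.
By R18 (it is tachycardic): it is short of breath.
By R22 (it is in category D): it meets criterion J.
By R25 (it meets criterion J, it is in category V, it is classified as W2): it is in category V1.
By R28 (it has marker X, it is monitored): it is classified as K.
By R32 (it has marker A): it is classified as P1.
By R33 (it is monitored, it has chest pain): it carries flag K1.
By R34 (it presents with fever, it is tagged W): it requires imaging.
By R36 (it is in category F1, it meets criterion P): it is in category C1.
By R37 (it is in state W1, it meets criterion Y1): it is escalated.
By R38 (it has attribute M): it is admitted.
By R4 (it is in category V1, it is admitted): it has a prior cardiac history.
By R7 (it is in category C1, it is monitored): it is in state Q1.
By R16 (it carries flag K1): it has attribute G.
By R19 (it is escalated, it has marker X): it carries flag J1.
By R26 (it is classified as K, it is in state E): it carries flag M2.
By R30 (it is short of breath, it is classified as P1): it is in state Y.
By R31 (it is in state Y, it satisfies condition Z): it has marker U.
By R5 (it carries flag M2, it has attribute G): it carries flag B.
By R8 (it carries flag B, it requires imaging): it is in category D1.
By R10 (it has marker U): it is tagged H.
By R17 (it is flagged urgent, it carries flag J1): it is tagged X1.
By R9 (it has a prior cardiac history, it is tagged X1, it requires isolation): it has attribute M1.
By R2 (it has attribute M1, it is in state Q1, it is tagged H): it is in state C.
By R29 (it is in state C, it is in category D1): it is tagged L.
By R24 (it is tagged L): it is over 65.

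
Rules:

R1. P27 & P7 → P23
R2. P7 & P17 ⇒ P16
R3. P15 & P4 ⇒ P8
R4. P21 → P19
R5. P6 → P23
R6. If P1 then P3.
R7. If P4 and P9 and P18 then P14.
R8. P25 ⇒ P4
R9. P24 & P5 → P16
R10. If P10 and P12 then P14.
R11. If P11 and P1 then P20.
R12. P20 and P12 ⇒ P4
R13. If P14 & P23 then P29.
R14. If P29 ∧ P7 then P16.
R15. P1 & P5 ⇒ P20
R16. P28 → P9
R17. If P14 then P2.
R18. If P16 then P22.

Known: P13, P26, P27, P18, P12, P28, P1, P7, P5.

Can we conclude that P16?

Yes

P23  (by R1: P27, P7)
P20  (by R15: P1, P5)
P9  (by R16: P28)
P4  (by R12: P20, P12)
P14  (by R7: P4, P9, P18)
P29  (by R13: P14, P23)
P16  (by R14: P29, P7)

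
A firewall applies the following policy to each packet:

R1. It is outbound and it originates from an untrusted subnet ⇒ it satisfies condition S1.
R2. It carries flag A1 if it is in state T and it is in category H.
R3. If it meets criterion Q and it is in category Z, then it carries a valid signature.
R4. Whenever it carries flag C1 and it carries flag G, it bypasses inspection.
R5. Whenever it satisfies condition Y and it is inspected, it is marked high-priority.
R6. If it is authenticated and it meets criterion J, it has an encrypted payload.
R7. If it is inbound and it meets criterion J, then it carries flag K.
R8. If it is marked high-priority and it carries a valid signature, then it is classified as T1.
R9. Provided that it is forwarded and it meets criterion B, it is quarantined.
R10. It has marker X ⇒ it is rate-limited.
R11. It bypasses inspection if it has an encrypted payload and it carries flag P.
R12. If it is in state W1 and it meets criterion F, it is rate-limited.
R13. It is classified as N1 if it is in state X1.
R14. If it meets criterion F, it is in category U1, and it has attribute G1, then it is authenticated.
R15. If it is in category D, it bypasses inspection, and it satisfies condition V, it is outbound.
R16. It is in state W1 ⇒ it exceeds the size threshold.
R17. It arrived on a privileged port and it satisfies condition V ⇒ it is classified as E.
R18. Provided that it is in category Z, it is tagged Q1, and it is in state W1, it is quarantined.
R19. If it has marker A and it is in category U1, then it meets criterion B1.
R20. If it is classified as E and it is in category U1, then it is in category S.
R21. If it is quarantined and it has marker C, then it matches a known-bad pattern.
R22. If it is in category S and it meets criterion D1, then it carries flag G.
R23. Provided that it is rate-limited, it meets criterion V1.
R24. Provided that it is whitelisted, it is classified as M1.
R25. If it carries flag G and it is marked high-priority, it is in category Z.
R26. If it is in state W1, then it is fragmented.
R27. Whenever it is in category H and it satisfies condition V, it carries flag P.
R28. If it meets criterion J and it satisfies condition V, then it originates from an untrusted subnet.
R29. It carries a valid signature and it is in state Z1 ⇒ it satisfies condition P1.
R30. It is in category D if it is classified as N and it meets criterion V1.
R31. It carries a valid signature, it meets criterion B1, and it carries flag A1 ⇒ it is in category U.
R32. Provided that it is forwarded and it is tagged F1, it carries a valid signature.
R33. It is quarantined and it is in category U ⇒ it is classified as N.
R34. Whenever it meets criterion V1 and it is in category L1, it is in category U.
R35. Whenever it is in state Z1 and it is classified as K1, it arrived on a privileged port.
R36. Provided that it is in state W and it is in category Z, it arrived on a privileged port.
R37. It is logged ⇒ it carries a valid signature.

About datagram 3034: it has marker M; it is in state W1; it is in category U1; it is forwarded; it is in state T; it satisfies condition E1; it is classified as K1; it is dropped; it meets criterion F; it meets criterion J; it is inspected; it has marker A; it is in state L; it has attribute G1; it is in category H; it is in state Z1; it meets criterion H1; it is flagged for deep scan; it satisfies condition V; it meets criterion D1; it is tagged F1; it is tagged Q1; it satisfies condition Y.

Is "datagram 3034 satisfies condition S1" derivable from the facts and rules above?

By R2 (it is in state T, it is in category H): it carries flag A1.
By R5 (it satisfies condition Y, it is inspected): it is marked high-priority.
By R12 (it is in state W1, it meets criterion F): it is rate-limited.
By R14 (it meets criterion F, it is in category U1, it has attribute G1): it is authenticated.
By R19 (it has marker A, it is in category U1): it meets criterion B1.
By R23 (it is rate-limited): it meets criterion V1.
By R27 (it is in category H, it satisfies condition V): it carries flag P.
By R28 (it meets criterion J, it satisfies condition V): it originates from an untrusted subnet.
By R32 (it is forwarded, it is tagged F1): it carries a valid signature.
By R35 (it is in state Z1, it is classified as K1): it arrived on a privileged port.
By R6 (it is authenticated, it meets criterion J): it has an encrypted payload.
By R11 (it has an encrypted payload, it carries flag P): it bypasses inspection.
By R17 (it arrived on a privileged port, it satisfies condition V): it is classified as E.
By R20 (it is classified as E, it is in category U1): it is in category S.
By R22 (it is in category S, it meets criterion D1): it carries flag G.
By R25 (it carries flag G, it is marked high-priority): it is in category Z.
By R31 (it carries a valid signature, it meets criterion B1, it carries flag A1): it is in category U.
By R18 (it is in category Z, it is tagged Q1, it is in state W1): it is quarantined.
By R33 (it is quarantined, it is in category U): it is classified as N.
By R30 (it is classified as N, it meets criterion V1): it is in category D.
By R15 (it is in category D, it bypasses inspection, it satisfies condition V): it is outbound.
By R1 (it is outbound, it originates from an untrusted subnet): it satisfies condition S1.

Yes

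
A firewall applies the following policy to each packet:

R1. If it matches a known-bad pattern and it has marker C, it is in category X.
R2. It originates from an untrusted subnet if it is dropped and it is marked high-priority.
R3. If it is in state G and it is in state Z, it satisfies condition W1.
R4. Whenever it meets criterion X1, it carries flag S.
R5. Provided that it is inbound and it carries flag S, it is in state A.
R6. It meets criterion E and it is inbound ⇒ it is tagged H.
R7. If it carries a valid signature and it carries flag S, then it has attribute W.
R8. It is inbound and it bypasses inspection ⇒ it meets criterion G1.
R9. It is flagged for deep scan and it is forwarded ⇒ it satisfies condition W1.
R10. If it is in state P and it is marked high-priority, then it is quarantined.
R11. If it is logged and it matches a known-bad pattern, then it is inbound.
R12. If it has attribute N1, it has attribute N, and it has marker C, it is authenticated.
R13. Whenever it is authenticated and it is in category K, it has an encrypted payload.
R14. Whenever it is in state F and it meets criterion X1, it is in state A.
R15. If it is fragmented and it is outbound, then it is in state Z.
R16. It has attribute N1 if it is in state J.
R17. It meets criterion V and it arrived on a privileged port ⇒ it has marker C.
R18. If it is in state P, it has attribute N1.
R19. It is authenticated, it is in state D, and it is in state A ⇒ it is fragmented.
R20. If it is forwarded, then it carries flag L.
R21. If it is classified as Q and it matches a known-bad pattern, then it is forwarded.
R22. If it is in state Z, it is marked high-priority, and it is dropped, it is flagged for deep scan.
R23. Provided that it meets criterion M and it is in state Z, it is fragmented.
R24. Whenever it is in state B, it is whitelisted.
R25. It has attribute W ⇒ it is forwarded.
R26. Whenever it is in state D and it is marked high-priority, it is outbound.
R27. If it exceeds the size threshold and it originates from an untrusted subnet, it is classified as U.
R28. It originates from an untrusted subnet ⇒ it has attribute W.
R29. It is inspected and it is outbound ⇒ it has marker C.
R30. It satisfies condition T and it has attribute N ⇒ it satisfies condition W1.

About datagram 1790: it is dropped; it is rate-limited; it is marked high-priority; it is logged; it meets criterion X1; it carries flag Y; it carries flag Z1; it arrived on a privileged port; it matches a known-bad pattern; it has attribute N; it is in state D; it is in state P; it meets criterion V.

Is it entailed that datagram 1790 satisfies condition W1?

Yes

By R2 (it is dropped, it is marked high-priority): it originates from an untrusted subnet.
By R4 (it meets criterion X1): it carries flag S.
By R11 (it is logged, it matches a known-bad pattern): it is inbound.
By R17 (it meets criterion V, it arrived on a privileged port): it has marker C.
By R18 (it is in state P): it has attribute N1.
By R26 (it is in state D, it is marked high-priority): it is outbound.
By R28 (it originates from an untrusted subnet): it has attribute W.
By R5 (it is inbound, it carries flag S): it is in state A.
By R12 (it has attribute N1, it has attribute N, it has marker C): it is authenticated.
By R19 (it is authenticated, it is in state D, it is in state A): it is fragmented.
By R25 (it has attribute W): it is forwarded.
By R15 (it is fragmented, it is outbound): it is in state Z.
By R22 (it is in state Z, it is marked high-priority, it is dropped): it is flagged for deep scan.
By R9 (it is flagged for deep scan, it is forwarded): it satisfies condition W1.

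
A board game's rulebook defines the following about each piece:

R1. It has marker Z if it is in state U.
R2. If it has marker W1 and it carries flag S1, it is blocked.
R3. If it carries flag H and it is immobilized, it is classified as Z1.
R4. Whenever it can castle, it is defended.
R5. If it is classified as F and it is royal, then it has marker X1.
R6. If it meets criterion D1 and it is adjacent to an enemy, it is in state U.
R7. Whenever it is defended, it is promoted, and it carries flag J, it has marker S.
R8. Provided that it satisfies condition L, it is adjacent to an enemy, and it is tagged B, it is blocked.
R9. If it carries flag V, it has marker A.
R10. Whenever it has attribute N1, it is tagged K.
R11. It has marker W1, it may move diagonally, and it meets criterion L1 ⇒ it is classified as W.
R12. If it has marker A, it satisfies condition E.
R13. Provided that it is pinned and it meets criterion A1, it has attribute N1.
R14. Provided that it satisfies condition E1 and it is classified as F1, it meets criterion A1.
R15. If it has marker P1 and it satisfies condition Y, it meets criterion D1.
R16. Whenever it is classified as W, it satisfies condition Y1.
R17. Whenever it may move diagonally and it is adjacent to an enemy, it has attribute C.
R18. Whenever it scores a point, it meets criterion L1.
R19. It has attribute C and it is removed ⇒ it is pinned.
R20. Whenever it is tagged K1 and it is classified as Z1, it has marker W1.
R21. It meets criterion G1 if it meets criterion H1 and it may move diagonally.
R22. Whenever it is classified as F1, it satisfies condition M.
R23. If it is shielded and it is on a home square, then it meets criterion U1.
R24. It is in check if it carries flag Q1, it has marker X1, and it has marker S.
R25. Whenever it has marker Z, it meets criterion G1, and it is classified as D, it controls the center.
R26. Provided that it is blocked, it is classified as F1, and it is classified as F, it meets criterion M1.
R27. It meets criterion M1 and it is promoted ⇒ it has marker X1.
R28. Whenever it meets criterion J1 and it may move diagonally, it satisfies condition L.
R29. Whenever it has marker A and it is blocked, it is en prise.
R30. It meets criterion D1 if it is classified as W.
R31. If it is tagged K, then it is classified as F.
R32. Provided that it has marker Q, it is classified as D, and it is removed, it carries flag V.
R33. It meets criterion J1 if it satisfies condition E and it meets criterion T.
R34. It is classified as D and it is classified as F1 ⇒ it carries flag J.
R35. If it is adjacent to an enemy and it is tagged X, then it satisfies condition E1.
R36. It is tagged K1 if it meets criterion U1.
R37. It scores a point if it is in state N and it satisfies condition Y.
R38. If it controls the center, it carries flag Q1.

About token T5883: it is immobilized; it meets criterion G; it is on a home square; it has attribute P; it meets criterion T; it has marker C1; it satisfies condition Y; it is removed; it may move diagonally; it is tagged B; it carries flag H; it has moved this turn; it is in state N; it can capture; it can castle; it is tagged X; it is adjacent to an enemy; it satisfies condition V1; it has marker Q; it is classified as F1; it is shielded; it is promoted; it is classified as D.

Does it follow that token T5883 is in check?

No

Forward chaining from the given facts derives: is classified as Z1, is defended, has attribute C, is pinned, satisfies condition M, meets criterion U1, carries flag V, carries flag J, satisfies condition E1, is tagged K1, scores a point, has marker S, has marker A, satisfies condition E, meets criterion A1, meets criterion L1, has marker W1, meets criterion J1, is classified as W, has attribute N1, satisfies condition Y1, satisfies condition L, meets criterion D1, is in state U, is blocked, is tagged K, is en prise, is classified as F, has marker Z, meets criterion M1, has marker X1.
The only rule concluding "it is in check" is R24, which needs "it carries flag Q1"; that is never established.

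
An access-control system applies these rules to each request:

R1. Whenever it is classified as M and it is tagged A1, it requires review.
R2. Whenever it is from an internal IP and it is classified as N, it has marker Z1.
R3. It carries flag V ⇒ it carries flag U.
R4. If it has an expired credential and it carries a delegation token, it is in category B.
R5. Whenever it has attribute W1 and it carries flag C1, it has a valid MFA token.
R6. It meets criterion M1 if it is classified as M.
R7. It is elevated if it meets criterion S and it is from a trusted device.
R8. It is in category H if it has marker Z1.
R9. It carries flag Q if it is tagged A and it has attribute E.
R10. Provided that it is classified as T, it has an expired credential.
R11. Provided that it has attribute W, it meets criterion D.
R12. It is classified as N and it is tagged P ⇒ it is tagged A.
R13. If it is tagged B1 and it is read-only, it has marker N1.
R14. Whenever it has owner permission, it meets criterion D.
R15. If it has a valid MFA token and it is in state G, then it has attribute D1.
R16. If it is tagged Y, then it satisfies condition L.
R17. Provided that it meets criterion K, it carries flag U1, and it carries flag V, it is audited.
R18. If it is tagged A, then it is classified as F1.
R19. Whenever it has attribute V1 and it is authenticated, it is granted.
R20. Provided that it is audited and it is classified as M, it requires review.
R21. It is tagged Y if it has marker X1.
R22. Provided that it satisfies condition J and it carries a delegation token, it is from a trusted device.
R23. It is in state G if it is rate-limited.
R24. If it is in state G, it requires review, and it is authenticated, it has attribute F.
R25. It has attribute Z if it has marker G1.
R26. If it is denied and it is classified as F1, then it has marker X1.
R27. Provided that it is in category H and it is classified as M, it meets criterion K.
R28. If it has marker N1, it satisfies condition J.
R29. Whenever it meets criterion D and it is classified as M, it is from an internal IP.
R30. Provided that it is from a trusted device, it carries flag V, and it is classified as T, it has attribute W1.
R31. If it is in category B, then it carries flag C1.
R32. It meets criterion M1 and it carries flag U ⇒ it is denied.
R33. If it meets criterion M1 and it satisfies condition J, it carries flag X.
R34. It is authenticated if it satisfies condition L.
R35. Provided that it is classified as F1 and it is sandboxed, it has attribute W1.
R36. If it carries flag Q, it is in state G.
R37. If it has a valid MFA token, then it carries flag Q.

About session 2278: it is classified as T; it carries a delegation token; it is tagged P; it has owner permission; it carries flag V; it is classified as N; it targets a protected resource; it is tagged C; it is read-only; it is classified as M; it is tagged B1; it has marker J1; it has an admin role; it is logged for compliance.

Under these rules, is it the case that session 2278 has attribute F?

Forward chaining from the given facts derives: carries flag U, meets criterion M1, has an expired credential, is tagged A, has marker N1, meets criterion D, is classified as F1, satisfies condition J, is from an internal IP, is denied, carries flag X, has marker Z1, is in category B, is in category H, is from a trusted device, has marker X1, meets criterion K, has attribute W1, carries flag C1, has a valid MFA token, is tagged Y, carries flag Q, satisfies condition L, is authenticated, is in state G, has attribute D1.
The only rule concluding "it has attribute F" is R24, which needs "it requires review"; that is never established.

No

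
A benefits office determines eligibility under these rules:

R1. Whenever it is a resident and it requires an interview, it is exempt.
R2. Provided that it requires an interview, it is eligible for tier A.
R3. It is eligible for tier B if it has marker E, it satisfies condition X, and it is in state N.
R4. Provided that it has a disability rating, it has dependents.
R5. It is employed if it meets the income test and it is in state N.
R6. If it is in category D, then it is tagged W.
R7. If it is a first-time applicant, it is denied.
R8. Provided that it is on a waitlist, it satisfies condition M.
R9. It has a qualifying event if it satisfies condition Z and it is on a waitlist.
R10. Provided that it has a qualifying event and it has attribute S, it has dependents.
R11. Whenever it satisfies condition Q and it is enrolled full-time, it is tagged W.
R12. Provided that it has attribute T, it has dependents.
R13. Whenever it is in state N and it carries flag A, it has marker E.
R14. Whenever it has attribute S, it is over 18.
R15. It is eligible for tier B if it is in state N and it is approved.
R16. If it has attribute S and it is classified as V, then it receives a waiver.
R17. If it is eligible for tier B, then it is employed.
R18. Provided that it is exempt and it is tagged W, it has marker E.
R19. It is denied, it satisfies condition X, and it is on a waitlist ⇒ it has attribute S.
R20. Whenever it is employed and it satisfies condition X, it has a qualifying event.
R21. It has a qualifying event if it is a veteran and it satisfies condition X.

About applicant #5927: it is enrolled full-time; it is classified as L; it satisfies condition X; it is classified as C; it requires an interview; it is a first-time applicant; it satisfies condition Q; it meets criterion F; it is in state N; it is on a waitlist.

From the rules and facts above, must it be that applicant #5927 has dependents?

No

Forward chaining from the given facts derives: is eligible for tier A, is denied, satisfies condition M, is tagged W, has attribute S, is over 18.
Rules concluding "it has dependents": R4 needs "it has a disability rating"; R10 needs "it has a qualifying event"; R12 needs "it has attribute T" — none of these are established.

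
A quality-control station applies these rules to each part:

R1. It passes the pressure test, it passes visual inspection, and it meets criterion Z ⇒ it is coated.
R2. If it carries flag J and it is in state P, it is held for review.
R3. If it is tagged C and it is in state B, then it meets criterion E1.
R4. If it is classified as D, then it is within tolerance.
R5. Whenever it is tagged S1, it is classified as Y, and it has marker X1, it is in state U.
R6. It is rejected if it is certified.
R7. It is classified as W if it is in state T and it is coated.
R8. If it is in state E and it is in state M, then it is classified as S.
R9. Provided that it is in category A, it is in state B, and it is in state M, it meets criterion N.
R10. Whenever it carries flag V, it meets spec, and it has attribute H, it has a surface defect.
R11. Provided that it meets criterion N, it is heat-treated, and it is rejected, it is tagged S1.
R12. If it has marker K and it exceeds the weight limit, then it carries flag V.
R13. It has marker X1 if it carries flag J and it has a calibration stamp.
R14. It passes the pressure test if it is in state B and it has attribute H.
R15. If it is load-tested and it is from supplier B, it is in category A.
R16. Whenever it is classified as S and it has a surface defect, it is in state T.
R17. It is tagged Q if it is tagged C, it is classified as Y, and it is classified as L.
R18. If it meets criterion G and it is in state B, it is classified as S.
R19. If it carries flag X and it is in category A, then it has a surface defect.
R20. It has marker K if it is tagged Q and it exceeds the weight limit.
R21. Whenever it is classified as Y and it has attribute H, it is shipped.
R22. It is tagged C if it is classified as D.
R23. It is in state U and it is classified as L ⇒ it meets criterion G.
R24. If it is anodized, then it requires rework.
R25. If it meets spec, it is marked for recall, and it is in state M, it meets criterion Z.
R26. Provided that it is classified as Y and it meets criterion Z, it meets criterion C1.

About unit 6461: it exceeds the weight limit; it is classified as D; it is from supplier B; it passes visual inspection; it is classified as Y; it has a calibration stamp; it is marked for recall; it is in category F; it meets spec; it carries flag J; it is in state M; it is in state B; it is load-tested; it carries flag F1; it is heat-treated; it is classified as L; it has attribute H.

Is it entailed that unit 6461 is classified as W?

Forward chaining from the given facts derives: is within tolerance, has marker X1, passes the pressure test, is in category A, is shipped, is tagged C, meets criterion Z, meets criterion C1, is coated, meets criterion E1, meets criterion N, is tagged Q, has marker K, carries flag V, has a surface defect.
The only rule concluding "it is classified as W" is R7, which needs "it is in state T"; that is never established.

No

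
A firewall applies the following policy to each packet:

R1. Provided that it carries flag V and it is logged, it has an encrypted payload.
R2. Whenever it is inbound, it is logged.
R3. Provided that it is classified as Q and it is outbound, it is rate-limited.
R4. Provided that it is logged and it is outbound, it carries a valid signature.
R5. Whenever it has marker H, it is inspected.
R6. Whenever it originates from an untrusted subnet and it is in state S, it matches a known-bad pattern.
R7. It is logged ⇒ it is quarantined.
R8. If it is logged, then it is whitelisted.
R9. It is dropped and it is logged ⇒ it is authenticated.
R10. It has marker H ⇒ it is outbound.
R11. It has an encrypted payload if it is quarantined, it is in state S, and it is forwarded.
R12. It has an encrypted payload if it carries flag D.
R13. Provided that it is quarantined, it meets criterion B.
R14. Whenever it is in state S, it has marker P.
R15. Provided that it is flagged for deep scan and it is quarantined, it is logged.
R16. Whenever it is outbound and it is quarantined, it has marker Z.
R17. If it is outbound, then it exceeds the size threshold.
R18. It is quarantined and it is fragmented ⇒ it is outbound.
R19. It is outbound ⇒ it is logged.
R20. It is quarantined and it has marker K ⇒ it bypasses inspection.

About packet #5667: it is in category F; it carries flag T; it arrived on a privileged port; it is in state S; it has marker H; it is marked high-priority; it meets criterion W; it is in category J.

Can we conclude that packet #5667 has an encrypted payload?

Forward chaining from the given facts derives: is inspected, is outbound, has marker P, exceeds the size threshold, is logged, carries a valid signature, is quarantined, is whitelisted, meets criterion B, has marker Z.
Rules concluding "it has an encrypted payload": R1 needs "it carries flag V"; R11 needs "it is forwarded"; R12 needs "it carries flag D" — none of these are established.

No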